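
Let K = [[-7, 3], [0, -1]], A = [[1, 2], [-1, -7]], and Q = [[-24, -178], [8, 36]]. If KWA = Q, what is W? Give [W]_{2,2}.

4

Left-multiply by K⁻¹ and right-multiply by A⁻¹: W = K⁻¹QA⁻¹.
K has determinant 7; K⁻¹ = [[-1/7, -3/7], [0, -1]].
A has determinant -5; A⁻¹ = [[7/5, 2/5], [-1/5, -1/5]].
K⁻¹Q = [[0, 10], [-8, -36]].
W = (K⁻¹Q)A⁻¹ = [[-2, -2], [-4, 4]].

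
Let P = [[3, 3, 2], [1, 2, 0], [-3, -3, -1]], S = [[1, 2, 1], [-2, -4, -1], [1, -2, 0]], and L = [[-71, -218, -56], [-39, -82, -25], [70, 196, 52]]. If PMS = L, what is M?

M = [[-2, 5, 5], [-4, 5, -2], [-2, 2, 5]]

Left-multiply by P⁻¹ and right-multiply by S⁻¹: M = P⁻¹LS⁻¹.
det P = 3, so P⁻¹ = [[-2/3, -1, -4/3], [1/3, 1, 2/3], [1, 0, 1]].
det S = 4, so S⁻¹ = [[-1/2, -1/2, 1/2], [-1/4, -1/4, -1/4], [2, 1, 0]].
P⁻¹L = [[-7, -34, -7], [-16, -24, -9], [-1, -22, -4]].
M = (P⁻¹L)S⁻¹ = [[-2, 5, 5], [-4, 5, -2], [-2, 2, 5]].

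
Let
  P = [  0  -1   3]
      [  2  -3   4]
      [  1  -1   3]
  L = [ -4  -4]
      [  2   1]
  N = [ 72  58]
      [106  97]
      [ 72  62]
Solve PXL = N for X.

X = [[-2, -4], [2, 1], [-3, 5]]

Left-multiply by P⁻¹ and right-multiply by L⁻¹: X = P⁻¹NL⁻¹.
P has determinant 5; P⁻¹ = [[-1, 0, 1], [-2/5, -3/5, 6/5], [1/5, -1/5, 2/5]].
det L = 4; the adjugate gives L⁻¹ = [[1/4, 1], [-1/2, -1]].
P⁻¹N = [[0, 4], [-6, -7], [22, 17]].
X = (P⁻¹N)L⁻¹ = [[-2, -4], [2, 1], [-3, 5]].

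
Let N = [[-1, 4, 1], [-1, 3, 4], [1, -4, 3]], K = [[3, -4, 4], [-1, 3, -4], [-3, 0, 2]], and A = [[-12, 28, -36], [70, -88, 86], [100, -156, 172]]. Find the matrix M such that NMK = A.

M = [[-5, 0, 5], [-2, 4, 2], [5, -4, -1]]

Left-multiply by N⁻¹ and right-multiply by K⁻¹: M = N⁻¹AK⁻¹.
det N = 4, so N⁻¹ = [[25/4, -4, 13/4], [7/4, -1, 3/4], [1/4, 0, 1/4]].
det K = -2, so K⁻¹ = [[-3, -4, -2], [-7, -9, -4], [-9/2, -6, -5/2]].
N⁻¹A = [[-30, 20, -10], [-16, 20, -20], [22, -32, 34]].
M = (N⁻¹A)K⁻¹ = [[-5, 0, 5], [-2, 4, 2], [5, -4, -1]].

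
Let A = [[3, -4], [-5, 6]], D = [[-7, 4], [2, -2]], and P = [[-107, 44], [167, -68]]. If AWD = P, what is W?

Left-multiply by A⁻¹ and right-multiply by D⁻¹: W = A⁻¹PD⁻¹.
A has determinant -2; A⁻¹ = [[-3, -2], [-5/2, -3/2]].
det D = 6; the adjugate gives D⁻¹ = [[-1/3, -2/3], [-1/3, -7/6]].
A⁻¹P = [[-13, 4], [17, -8]].
W = (A⁻¹P)D⁻¹ = [[3, 4], [-3, -2]].

W = [[3, 4], [-3, -2]]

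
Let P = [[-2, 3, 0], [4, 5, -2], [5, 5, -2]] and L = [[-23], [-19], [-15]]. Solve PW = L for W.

W = [[4], [-5], [5]]

Since P multiplies W on the left, W = P⁻¹L.
det P = -6, so P⁻¹ = [[0, -1, 1], [1/3, -2/3, 2/3], [5/6, -25/6, 11/3]].
W = P⁻¹L = [[0, -1, 1], [1/3, -2/3, 2/3], [5/6, -25/6, 11/3]] · [[-23], [-19], [-15]] = [[4], [-5], [5]].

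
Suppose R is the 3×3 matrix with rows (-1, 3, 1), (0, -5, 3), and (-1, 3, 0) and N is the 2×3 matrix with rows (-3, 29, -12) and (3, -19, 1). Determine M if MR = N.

Right-multiplying both sides by R⁻¹ gives M = NR⁻¹.
R has determinant -5; R⁻¹ = [[9/5, -3/5, -14/5], [3/5, -1/5, -3/5], [1, 0, -1]].
M = NR⁻¹ = [[-3, 29, -12], [3, -19, 1]] · [[9/5, -3/5, -14/5], [3/5, -1/5, -3/5], [1, 0, -1]] = [[0, -4, 3], [-5, 2, 2]].

M = [[0, -4, 3], [-5, 2, 2]]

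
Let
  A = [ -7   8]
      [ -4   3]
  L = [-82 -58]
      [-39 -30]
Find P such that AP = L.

P = [[6, 6], [-5, -2]]

Since A multiplies P on the left, P = A⁻¹L.
det A = 11; the adjugate gives A⁻¹ = [[3/11, -8/11], [4/11, -7/11]].
P = A⁻¹L = [[3/11, -8/11], [4/11, -7/11]] · [[-82, -58], [-39, -30]] = [[6, 6], [-5, -2]].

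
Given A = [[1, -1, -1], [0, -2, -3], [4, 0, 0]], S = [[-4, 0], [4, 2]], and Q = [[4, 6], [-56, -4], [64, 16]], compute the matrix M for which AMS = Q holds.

M = [[-2, 2], [0, -5], [-4, 4]]

M = A⁻¹QS⁻¹ (apply A⁻¹ on the left and S⁻¹ on the right).
A has determinant 4; A⁻¹ = [[0, 0, 1/4], [-3, 1, 3/4], [2, -1, -1/2]].
det S = -8, so S⁻¹ = [[-1/4, 0], [1/2, 1/2]].
A⁻¹Q = [[16, 4], [-20, -10], [32, 8]].
M = (A⁻¹Q)S⁻¹ = [[-2, 2], [0, -5], [-4, 4]].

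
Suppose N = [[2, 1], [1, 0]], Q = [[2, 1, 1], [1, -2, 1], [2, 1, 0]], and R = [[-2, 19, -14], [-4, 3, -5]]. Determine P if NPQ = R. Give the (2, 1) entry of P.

P = N⁻¹RQ⁻¹ (apply N⁻¹ on the left and Q⁻¹ on the right).
det N = -1; the adjugate gives N⁻¹ = [[0, 1], [1, -2]].
det Q = 5; the adjugate gives Q⁻¹ = [[-1/5, 1/5, 3/5], [2/5, -2/5, -1/5], [1, 0, -1]].
N⁻¹R = [[-4, 3, -5], [6, 13, -4]].
P = (N⁻¹R)Q⁻¹ = [[-3, -2, 2], [0, -4, 5]].

0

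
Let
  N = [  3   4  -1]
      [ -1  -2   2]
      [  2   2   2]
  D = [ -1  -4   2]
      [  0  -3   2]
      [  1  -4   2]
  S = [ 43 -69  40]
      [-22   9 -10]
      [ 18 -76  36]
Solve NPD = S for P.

P = [[-4, 1, 4], [0, 1, 4], [5, -4, 2]]

Isolating P: multiply by N⁻¹ from the left and D⁻¹ from the right, so P = N⁻¹SD⁻¹.
det N = -2; the adjugate gives N⁻¹ = [[4, 5, -3], [-3, -4, 5/2], [-1, -1, 1]].
det D = -4, so D⁻¹ = [[-1/2, 0, 1/2], [-1/2, 1, -1/2], [-3/4, 2, -3/4]].
N⁻¹S = [[8, -3, 2], [4, -19, 10], [-3, -16, 6]].
P = (N⁻¹S)D⁻¹ = [[-4, 1, 4], [0, 1, 4], [5, -4, 2]].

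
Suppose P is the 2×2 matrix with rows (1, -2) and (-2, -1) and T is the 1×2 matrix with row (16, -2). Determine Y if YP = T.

Y = [[4, -6]]

Since P sits to the right of Y, Y = TP⁻¹.
det P = -5; the adjugate gives P⁻¹ = [[1/5, -2/5], [-2/5, -1/5]].
Y = TP⁻¹ = [[16, -2]] · [[1/5, -2/5], [-2/5, -1/5]] = [[4, -6]].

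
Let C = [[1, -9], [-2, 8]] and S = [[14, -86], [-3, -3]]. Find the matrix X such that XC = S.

C is on the right of X, so right-multiply by C⁻¹: X = SC⁻¹.
C has determinant -10; C⁻¹ = [[-4/5, -9/10], [-1/5, -1/10]].
X = SC⁻¹ = [[14, -86], [-3, -3]] · [[-4/5, -9/10], [-1/5, -1/10]] = [[6, -4], [3, 3]].

X = [[6, -4], [3, 3]]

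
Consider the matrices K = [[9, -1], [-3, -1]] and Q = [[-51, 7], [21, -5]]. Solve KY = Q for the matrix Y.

Y = [[-6, 1], [-3, 2]]

K is on the left of Y, so left-multiply by K⁻¹: Y = K⁻¹Q.
K has determinant -12; K⁻¹ = [[1/12, -1/12], [-1/4, -3/4]].
Y = K⁻¹Q = [[1/12, -1/12], [-1/4, -3/4]] · [[-51, 7], [21, -5]] = [[-6, 1], [-3, 2]].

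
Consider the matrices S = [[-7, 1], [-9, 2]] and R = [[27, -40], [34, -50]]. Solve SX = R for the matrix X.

Left-multiplying both sides by S⁻¹ gives X = S⁻¹R.
det S = -5; the adjugate gives S⁻¹ = [[-2/5, 1/5], [-9/5, 7/5]].
X = S⁻¹R = [[-2/5, 1/5], [-9/5, 7/5]] · [[27, -40], [34, -50]] = [[-4, 6], [-1, 2]].

X = [[-4, 6], [-1, 2]]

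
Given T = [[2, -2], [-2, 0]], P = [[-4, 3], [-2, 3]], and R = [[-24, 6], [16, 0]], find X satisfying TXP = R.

X = [[4, -4], [-1, 0]]

X = T⁻¹RP⁻¹ (apply T⁻¹ on the left and P⁻¹ on the right).
T has determinant -4; T⁻¹ = [[0, -1/2], [-1/2, -1/2]].
P has determinant -6; P⁻¹ = [[-1/2, 1/2], [-1/3, 2/3]].
T⁻¹R = [[-8, 0], [4, -3]].
X = (T⁻¹R)P⁻¹ = [[4, -4], [-1, 0]].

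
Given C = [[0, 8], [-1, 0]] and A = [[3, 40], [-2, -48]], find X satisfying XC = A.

X = [[5, -3], [-6, 2]]

C is on the right of X, so right-multiply by C⁻¹: X = AC⁻¹.
det C = 8, so C⁻¹ = [[0, -1], [1/8, 0]].
X = AC⁻¹ = [[3, 40], [-2, -48]] · [[0, -1], [1/8, 0]] = [[5, -3], [-6, 2]].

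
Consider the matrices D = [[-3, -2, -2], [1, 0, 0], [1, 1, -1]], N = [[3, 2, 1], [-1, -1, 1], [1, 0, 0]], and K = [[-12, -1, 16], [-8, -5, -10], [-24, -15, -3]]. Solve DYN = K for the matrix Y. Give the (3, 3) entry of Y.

Left-multiply by D⁻¹ and right-multiply by N⁻¹: Y = D⁻¹KN⁻¹.
D has determinant -4; D⁻¹ = [[0, 1, 0], [-1/4, -5/4, 1/2], [-1/4, -1/4, -1/2]].
det N = 3, so N⁻¹ = [[0, 0, 1], [1/3, -1/3, -4/3], [1/3, 2/3, -1/3]].
D⁻¹K = [[-8, -5, -10], [1, -1, 7], [17, 9, 0]].
Y = (D⁻¹K)N⁻¹ = [[-5, -5, 2], [2, 5, 0], [3, -3, 5]].

5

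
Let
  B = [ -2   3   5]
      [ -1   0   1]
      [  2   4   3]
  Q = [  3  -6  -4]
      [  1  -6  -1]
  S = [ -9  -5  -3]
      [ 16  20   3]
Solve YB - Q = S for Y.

YB = S + Q = [[-6, -11, -7], [17, 14, 2]].
B is on the right of Y, so right-multiply by B⁻¹: Y = (S + Q)B⁻¹.
B has determinant 3; B⁻¹ = [[-4/3, 11/3, 1], [5/3, -16/3, -1], [-4/3, 14/3, 1]].
Y = (S + Q)B⁻¹ = [[-1, 4, -2], [-2, -3, 5]].

Y = [[-1, 4, -2], [-2, -3, 5]]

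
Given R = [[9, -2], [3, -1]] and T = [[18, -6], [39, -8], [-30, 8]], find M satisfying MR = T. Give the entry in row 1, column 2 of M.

Right-multiplying both sides by R⁻¹ gives M = TR⁻¹.
det R = -3, so R⁻¹ = [[1/3, -2/3], [1, -3]].
M = TR⁻¹ = [[18, -6], [39, -8], [-30, 8]] · [[1/3, -2/3], [1, -3]] = [[0, 6], [5, -2], [-2, -4]].

6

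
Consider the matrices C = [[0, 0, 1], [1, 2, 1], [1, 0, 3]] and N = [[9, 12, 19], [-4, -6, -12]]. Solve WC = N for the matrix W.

Since C sits to the right of W, W = NC⁻¹.
C has determinant -2; C⁻¹ = [[-3, 0, 1], [1, 1/2, -1/2], [1, 0, 0]].
W = NC⁻¹ = [[9, 12, 19], [-4, -6, -12]] · [[-3, 0, 1], [1, 1/2, -1/2], [1, 0, 0]] = [[4, 6, 3], [-6, -3, -1]].

W = [[4, 6, 3], [-6, -3, -1]]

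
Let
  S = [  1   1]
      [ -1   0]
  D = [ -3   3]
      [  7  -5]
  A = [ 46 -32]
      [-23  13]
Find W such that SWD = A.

Left-multiply by S⁻¹ and right-multiply by D⁻¹: W = S⁻¹AD⁻¹.
det S = 1; the adjugate gives S⁻¹ = [[0, -1], [1, 1]].
det D = -6, so D⁻¹ = [[5/6, 1/2], [7/6, 1/2]].
S⁻¹A = [[23, -13], [23, -19]].
W = (S⁻¹A)D⁻¹ = [[4, 5], [-3, 2]].

W = [[4, 5], [-3, 2]]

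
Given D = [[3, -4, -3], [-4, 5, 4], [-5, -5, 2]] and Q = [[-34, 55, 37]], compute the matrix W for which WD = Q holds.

W = [[-5, 6, -1]]

D is on the right of W, so right-multiply by D⁻¹: W = QD⁻¹.
D has determinant 3; D⁻¹ = [[10, 23/3, -1/3], [-4, -3, 0], [15, 35/3, -1/3]].
W = QD⁻¹ = [[-34, 55, 37]] · [[10, 23/3, -1/3], [-4, -3, 0], [15, 35/3, -1/3]] = [[-5, 6, -1]].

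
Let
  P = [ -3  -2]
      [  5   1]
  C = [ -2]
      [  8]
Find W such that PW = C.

W = [[2], [-2]]

Left-multiplying both sides by P⁻¹ gives W = P⁻¹C.
P has determinant 7; P⁻¹ = [[1/7, 2/7], [-5/7, -3/7]].
W = P⁻¹C = [[1/7, 2/7], [-5/7, -3/7]] · [[-2], [8]] = [[2], [-2]].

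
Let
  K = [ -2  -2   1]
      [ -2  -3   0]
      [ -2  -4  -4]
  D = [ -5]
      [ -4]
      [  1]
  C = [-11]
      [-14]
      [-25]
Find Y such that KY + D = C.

Y = [[5], [0], [4]]

KY = C − D = [[-6], [-10], [-26]].
Since K multiplies Y on the left, Y = K⁻¹(C − D).
K has determinant -6; K⁻¹ = [[-2, 2, -1/2], [4/3, -5/3, 1/3], [-1/3, 2/3, -1/3]].
Y = K⁻¹(C − D) = [[5], [0], [4]].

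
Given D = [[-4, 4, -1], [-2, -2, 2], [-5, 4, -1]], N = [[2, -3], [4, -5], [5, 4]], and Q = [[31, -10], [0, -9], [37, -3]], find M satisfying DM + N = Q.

M = [[-3, 0], [4, -3], [-1, -5]]

DM = Q − N = [[29, -7], [-4, -4], [32, -7]].
D is on the left of M, so left-multiply by D⁻¹: M = D⁻¹(Q − N).
det D = -6, so D⁻¹ = [[1, 0, -1], [2, 1/6, -5/3], [3, 2/3, -8/3]].
M = D⁻¹(Q − N) = [[-3, 0], [4, -3], [-1, -5]].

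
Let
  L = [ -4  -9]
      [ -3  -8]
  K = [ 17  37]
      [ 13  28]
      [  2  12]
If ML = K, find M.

Right-multiplying both sides by L⁻¹ gives M = KL⁻¹.
det L = 5, so L⁻¹ = [[-8/5, 9/5], [3/5, -4/5]].
M = KL⁻¹ = [[17, 37], [13, 28], [2, 12]] · [[-8/5, 9/5], [3/5, -4/5]] = [[-5, 1], [-4, 1], [4, -6]].

M = [[-5, 1], [-4, 1], [4, -6]]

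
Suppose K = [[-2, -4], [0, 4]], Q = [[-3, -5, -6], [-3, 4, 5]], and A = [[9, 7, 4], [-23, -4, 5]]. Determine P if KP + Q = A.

KP = A − Q = [[12, 12, 10], [-20, -8, 0]].
K is on the left of P, so left-multiply by K⁻¹: P = K⁻¹(A − Q).
det K = -8; the adjugate gives K⁻¹ = [[-1/2, -1/2], [0, 1/4]].
P = K⁻¹(A − Q) = [[4, -2, -5], [-5, -2, 0]].

P = [[4, -2, -5], [-5, -2, 0]]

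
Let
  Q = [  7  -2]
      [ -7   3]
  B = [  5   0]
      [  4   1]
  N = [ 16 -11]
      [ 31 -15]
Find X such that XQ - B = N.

XQ = N + B = [[21, -11], [35, -14]].
Right-multiplying both sides by Q⁻¹ gives X = (N + B)Q⁻¹.
Q has determinant 7; Q⁻¹ = [[3/7, 2/7], [1, 1]].
X = (N + B)Q⁻¹ = [[-2, -5], [1, -4]].

X = [[-2, -5], [1, -4]]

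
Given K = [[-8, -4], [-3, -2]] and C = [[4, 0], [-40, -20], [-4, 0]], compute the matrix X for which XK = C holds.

X = [[-2, 4], [5, 0], [2, -4]]

K is on the right of X, so right-multiply by K⁻¹: X = CK⁻¹.
det K = 4, so K⁻¹ = [[-1/2, 1], [3/4, -2]].
X = CK⁻¹ = [[4, 0], [-40, -20], [-4, 0]] · [[-1/2, 1], [3/4, -2]] = [[-2, 4], [5, 0], [2, -4]].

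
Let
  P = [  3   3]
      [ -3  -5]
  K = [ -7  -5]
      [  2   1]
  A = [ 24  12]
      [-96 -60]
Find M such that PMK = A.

Left-multiply by P⁻¹ and right-multiply by K⁻¹: M = P⁻¹AK⁻¹.
det P = -6, so P⁻¹ = [[5/6, 1/2], [-1/2, -1/2]].
det K = 3, so K⁻¹ = [[1/3, 5/3], [-2/3, -7/3]].
P⁻¹A = [[-28, -20], [36, 24]].
M = (P⁻¹A)K⁻¹ = [[4, 0], [-4, 4]].

M = [[4, 0], [-4, 4]]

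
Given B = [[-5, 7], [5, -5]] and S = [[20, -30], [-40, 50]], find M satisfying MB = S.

Right-multiplying both sides by B⁻¹ gives M = SB⁻¹.
B has determinant -10; B⁻¹ = [[1/2, 7/10], [1/2, 1/2]].
M = SB⁻¹ = [[20, -30], [-40, 50]] · [[1/2, 7/10], [1/2, 1/2]] = [[-5, -1], [5, -3]].

M = [[-5, -1], [5, -3]]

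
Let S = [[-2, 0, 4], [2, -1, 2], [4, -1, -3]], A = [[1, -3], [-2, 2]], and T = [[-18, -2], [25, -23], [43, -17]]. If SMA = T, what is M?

M = S⁻¹TA⁻¹ (apply S⁻¹ on the left and A⁻¹ on the right).
det S = -2, so S⁻¹ = [[-5/2, 2, -2], [-7, 5, -6], [-1, 1, -1]].
A has determinant -4; A⁻¹ = [[-1/2, -3/4], [-1/2, -1/4]].
S⁻¹T = [[9, -7], [-7, 1], [0, -4]].
M = (S⁻¹T)A⁻¹ = [[-1, -5], [3, 5], [2, 1]].

M = [[-1, -5], [3, 5], [2, 1]]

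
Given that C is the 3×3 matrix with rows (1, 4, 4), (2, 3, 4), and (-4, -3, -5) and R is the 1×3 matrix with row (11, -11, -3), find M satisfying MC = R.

C is on the right of M, so right-multiply by C⁻¹: M = RC⁻¹.
C has determinant -3; C⁻¹ = [[1, -8/3, -4/3], [2, -11/3, -4/3], [-2, 13/3, 5/3]].
M = RC⁻¹ = [[11, -11, -3]] · [[1, -8/3, -4/3], [2, -11/3, -4/3], [-2, 13/3, 5/3]] = [[-5, -2, -5]].

M = [[-5, -2, -5]]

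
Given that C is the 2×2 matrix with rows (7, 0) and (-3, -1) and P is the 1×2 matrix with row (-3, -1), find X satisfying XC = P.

Right-multiplying both sides by C⁻¹ gives X = PC⁻¹.
det C = -7; the adjugate gives C⁻¹ = [[1/7, 0], [-3/7, -1]].
X = PC⁻¹ = [[-3, -1]] · [[1/7, 0], [-3/7, -1]] = [[0, 1]].

X = [[0, 1]]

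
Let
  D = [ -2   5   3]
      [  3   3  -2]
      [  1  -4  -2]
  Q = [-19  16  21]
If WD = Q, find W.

Since D sits to the right of W, W = QD⁻¹.
D has determinant 3; D⁻¹ = [[-14/3, -2/3, -19/3], [4/3, 1/3, 5/3], [-5, -1, -7]].
W = QD⁻¹ = [[-19, 16, 21]] · [[-14/3, -2/3, -19/3], [4/3, 1/3, 5/3], [-5, -1, -7]] = [[5, -3, 0]].

W = [[5, -3, 0]]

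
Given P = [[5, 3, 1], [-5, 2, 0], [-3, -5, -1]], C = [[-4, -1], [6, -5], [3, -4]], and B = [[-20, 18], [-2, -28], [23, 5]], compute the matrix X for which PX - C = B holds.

X = [[-2, 5], [-3, -4], [-5, 4]]

PX = B + C = [[-24, 17], [4, -33], [26, 1]].
P is on the left of X, so left-multiply by P⁻¹: X = P⁻¹(B + C).
P has determinant 6; P⁻¹ = [[-1/3, -1/3, -1/3], [-5/6, -1/3, -5/6], [31/6, 8/3, 25/6]].
X = P⁻¹(B + C) = [[-2, 5], [-3, -4], [-5, 4]].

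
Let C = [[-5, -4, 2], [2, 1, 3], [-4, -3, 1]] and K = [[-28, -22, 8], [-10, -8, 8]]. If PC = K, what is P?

P = [[6, -1, -1], [-2, 2, 6]]

Since C sits to the right of P, P = KC⁻¹.
C has determinant 2; C⁻¹ = [[5, -1, -7], [-7, 3/2, 19/2], [-1, 1/2, 3/2]].
P = KC⁻¹ = [[-28, -22, 8], [-10, -8, 8]] · [[5, -1, -7], [-7, 3/2, 19/2], [-1, 1/2, 3/2]] = [[6, -1, -1], [-2, 2, 6]].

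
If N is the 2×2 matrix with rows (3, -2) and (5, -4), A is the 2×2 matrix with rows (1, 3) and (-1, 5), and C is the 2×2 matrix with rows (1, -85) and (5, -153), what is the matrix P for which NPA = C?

P = N⁻¹CA⁻¹ (apply N⁻¹ on the left and A⁻¹ on the right).
det N = -2, so N⁻¹ = [[2, -1], [5/2, -3/2]].
det A = 8; the adjugate gives A⁻¹ = [[5/8, -3/8], [1/8, 1/8]].
N⁻¹C = [[-3, -17], [-5, 17]].
P = (N⁻¹C)A⁻¹ = [[-4, -1], [-1, 4]].

P = [[-4, -1], [-1, 4]]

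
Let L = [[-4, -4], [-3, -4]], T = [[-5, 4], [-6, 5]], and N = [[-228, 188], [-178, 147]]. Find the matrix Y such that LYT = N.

Y = [[-4, -5], [1, -2]]

Y = L⁻¹NT⁻¹ (apply L⁻¹ on the left and T⁻¹ on the right).
det L = 4, so L⁻¹ = [[-1, 1], [3/4, -1]].
det T = -1, so T⁻¹ = [[-5, 4], [-6, 5]].
L⁻¹N = [[50, -41], [7, -6]].
Y = (L⁻¹N)T⁻¹ = [[-4, -5], [1, -2]].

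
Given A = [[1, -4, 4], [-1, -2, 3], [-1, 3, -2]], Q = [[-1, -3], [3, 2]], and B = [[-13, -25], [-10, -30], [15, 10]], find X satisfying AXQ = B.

Left-multiply by A⁻¹ and right-multiply by Q⁻¹: X = A⁻¹BQ⁻¹.
det A = -5, so A⁻¹ = [[1, -4/5, 4/5], [1, -2/5, 7/5], [1, -1/5, 6/5]].
det Q = 7; the adjugate gives Q⁻¹ = [[2/7, 3/7], [-3/7, -1/7]].
A⁻¹B = [[7, 7], [12, 1], [7, -7]].
X = (A⁻¹B)Q⁻¹ = [[-1, 2], [3, 5], [5, 4]].

X = [[-1, 2], [3, 5], [5, 4]]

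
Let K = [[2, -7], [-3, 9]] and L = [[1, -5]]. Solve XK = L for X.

K is on the right of X, so right-multiply by K⁻¹: X = LK⁻¹.
K has determinant -3; K⁻¹ = [[-3, -7/3], [-1, -2/3]].
X = LK⁻¹ = [[1, -5]] · [[-3, -7/3], [-1, -2/3]] = [[2, 1]].

X = [[2, 1]]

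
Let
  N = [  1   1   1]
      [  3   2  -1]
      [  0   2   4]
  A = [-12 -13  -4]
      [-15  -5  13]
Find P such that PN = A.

P = [[3, -5, -3], [-3, -4, 3]]

Right-multiplying both sides by N⁻¹ gives P = AN⁻¹.
det N = 4; the adjugate gives N⁻¹ = [[5/2, -1/2, -3/4], [-3, 1, 1], [3/2, -1/2, -1/4]].
P = AN⁻¹ = [[-12, -13, -4], [-15, -5, 13]] · [[5/2, -1/2, -3/4], [-3, 1, 1], [3/2, -1/2, -1/4]] = [[3, -5, -3], [-3, -4, 3]].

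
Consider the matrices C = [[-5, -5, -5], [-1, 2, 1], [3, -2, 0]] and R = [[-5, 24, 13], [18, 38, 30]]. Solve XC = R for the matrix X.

X = [[-2, 3, -4], [-6, 0, -4]]

Since C sits to the right of X, X = RC⁻¹.
det C = -5; the adjugate gives C⁻¹ = [[-2/5, -2, -1], [-3/5, -3, -2], [4/5, 5, 3]].
X = RC⁻¹ = [[-5, 24, 13], [18, 38, 30]] · [[-2/5, -2, -1], [-3/5, -3, -2], [4/5, 5, 3]] = [[-2, 3, -4], [-6, 0, -4]].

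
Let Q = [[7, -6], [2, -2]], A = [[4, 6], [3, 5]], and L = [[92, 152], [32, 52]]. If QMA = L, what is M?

M = [[-4, 4], [-5, 0]]

M = Q⁻¹LA⁻¹ (apply Q⁻¹ on the left and A⁻¹ on the right).
Q has determinant -2; Q⁻¹ = [[1, -3], [1, -7/2]].
A has determinant 2; A⁻¹ = [[5/2, -3], [-3/2, 2]].
Q⁻¹L = [[-4, -4], [-20, -30]].
M = (Q⁻¹L)A⁻¹ = [[-4, 4], [-5, 0]].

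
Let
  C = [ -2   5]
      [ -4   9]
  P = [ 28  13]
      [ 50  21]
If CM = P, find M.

M = [[1, 6], [6, 5]]

Left-multiplying both sides by C⁻¹ gives M = C⁻¹P.
C has determinant 2; C⁻¹ = [[9/2, -5/2], [2, -1]].
M = C⁻¹P = [[9/2, -5/2], [2, -1]] · [[28, 13], [50, 21]] = [[1, 6], [6, 5]].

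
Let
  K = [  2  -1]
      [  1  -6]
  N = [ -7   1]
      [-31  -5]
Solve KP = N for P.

P = [[-1, 1], [5, 1]]

Left-multiplying both sides by K⁻¹ gives P = K⁻¹N.
det K = -11; the adjugate gives K⁻¹ = [[6/11, -1/11], [1/11, -2/11]].
P = K⁻¹N = [[6/11, -1/11], [1/11, -2/11]] · [[-7, 1], [-31, -5]] = [[-1, 1], [5, 1]].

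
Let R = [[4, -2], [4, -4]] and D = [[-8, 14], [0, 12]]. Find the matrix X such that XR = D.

X = [[3, -5], [6, -6]]

R is on the right of X, so right-multiply by R⁻¹: X = DR⁻¹.
det R = -8, so R⁻¹ = [[1/2, -1/4], [1/2, -1/2]].
X = DR⁻¹ = [[-8, 14], [0, 12]] · [[1/2, -1/4], [1/2, -1/2]] = [[3, -5], [6, -6]].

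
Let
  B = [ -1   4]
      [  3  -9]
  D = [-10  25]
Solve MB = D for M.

Right-multiplying both sides by B⁻¹ gives M = DB⁻¹.
det B = -3; the adjugate gives B⁻¹ = [[3, 4/3], [1, 1/3]].
M = DB⁻¹ = [[-10, 25]] · [[3, 4/3], [1, 1/3]] = [[-5, -5]].

M = [[-5, -5]]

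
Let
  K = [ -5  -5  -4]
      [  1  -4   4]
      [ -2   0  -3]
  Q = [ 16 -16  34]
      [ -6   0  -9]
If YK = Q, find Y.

Right-multiplying both sides by K⁻¹ gives Y = QK⁻¹.
det K = -3, so K⁻¹ = [[-4, 5, 12], [5/3, -7/3, -16/3], [8/3, -10/3, -25/3]].
Y = QK⁻¹ = [[16, -16, 34], [-6, 0, -9]] · [[-4, 5, 12], [5/3, -7/3, -16/3], [8/3, -10/3, -25/3]] = [[0, 4, -6], [0, 0, 3]].

Y = [[0, 4, -6], [0, 0, 3]]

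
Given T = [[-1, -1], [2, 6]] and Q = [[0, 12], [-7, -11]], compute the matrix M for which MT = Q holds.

T is on the right of M, so right-multiply by T⁻¹: M = QT⁻¹.
T has determinant -4; T⁻¹ = [[-3/2, -1/4], [1/2, 1/4]].
M = QT⁻¹ = [[0, 12], [-7, -11]] · [[-3/2, -1/4], [1/2, 1/4]] = [[6, 3], [5, -1]].

M = [[6, 3], [5, -1]]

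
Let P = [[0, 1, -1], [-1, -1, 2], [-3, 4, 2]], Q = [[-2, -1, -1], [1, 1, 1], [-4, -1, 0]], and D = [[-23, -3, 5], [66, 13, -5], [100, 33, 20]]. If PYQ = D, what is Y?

Y = [[2, 2, 5], [-5, 0, 3], [-1, -1, -5]]

Y = P⁻¹DQ⁻¹ (apply P⁻¹ on the left and Q⁻¹ on the right).
det P = 3, so P⁻¹ = [[-10/3, -2, 1/3], [-4/3, -1, 1/3], [-7/3, -1, 1/3]].
det Q = -1, so Q⁻¹ = [[-1, -1, 0], [4, 4, -1], [-3, -2, 1]].
P⁻¹D = [[-22, -5, 0], [-2, 2, 5], [21, 5, 0]].
Y = (P⁻¹D)Q⁻¹ = [[2, 2, 5], [-5, 0, 3], [-1, -1, -5]].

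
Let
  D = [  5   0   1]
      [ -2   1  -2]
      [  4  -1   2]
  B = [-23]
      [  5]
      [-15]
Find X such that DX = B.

Since D multiplies X on the left, X = D⁻¹B.
det D = -2, so D⁻¹ = [[0, 1/2, 1/2], [2, -3, -4], [1, -5/2, -5/2]].
X = D⁻¹B = [[0, 1/2, 1/2], [2, -3, -4], [1, -5/2, -5/2]] · [[-23], [5], [-15]] = [[-5], [-1], [2]].

X = [[-5], [-1], [2]]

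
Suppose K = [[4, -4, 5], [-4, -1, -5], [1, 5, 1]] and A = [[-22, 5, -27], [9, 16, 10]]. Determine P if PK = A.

Right-multiplying both sides by K⁻¹ gives P = AK⁻¹.
det K = 5; the adjugate gives K⁻¹ = [[24/5, 29/5, 5], [-1/5, -1/5, 0], [-19/5, -24/5, -4]].
P = AK⁻¹ = [[-22, 5, -27], [9, 16, 10]] · [[24/5, 29/5, 5], [-1/5, -1/5, 0], [-19/5, -24/5, -4]] = [[-4, 1, -2], [2, 1, 5]].

P = [[-4, 1, -2], [2, 1, 5]]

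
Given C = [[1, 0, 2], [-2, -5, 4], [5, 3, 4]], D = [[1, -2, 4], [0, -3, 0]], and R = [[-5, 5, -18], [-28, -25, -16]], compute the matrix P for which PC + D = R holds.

P = [[-5, -2, -1], [-4, 2, -4]]

PC = R − D = [[-6, 7, -22], [-28, -22, -16]].
C is on the right of P, so right-multiply by C⁻¹: P = (R − D)C⁻¹.
det C = 6; the adjugate gives C⁻¹ = [[-16/3, 1, 5/3], [14/3, -1, -4/3], [19/6, -1/2, -5/6]].
P = (R − D)C⁻¹ = [[-5, -2, -1], [-4, 2, -4]].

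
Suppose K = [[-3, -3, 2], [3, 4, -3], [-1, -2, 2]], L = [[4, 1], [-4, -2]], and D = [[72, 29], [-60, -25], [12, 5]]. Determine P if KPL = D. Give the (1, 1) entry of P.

P = K⁻¹DL⁻¹ (apply K⁻¹ on the left and L⁻¹ on the right).
K has determinant -1; K⁻¹ = [[-2, -2, -1], [3, 4, 3], [2, 3, 3]].
det L = -4; the adjugate gives L⁻¹ = [[1/2, 1/4], [-1, -1]].
K⁻¹D = [[-36, -13], [12, 2], [0, -2]].
P = (K⁻¹D)L⁻¹ = [[-5, 4], [4, 1], [2, 2]].

-5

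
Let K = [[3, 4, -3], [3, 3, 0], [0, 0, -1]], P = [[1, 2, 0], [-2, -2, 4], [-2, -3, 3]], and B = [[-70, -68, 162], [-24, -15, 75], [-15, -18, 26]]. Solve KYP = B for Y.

Left-multiply by K⁻¹ and right-multiply by P⁻¹: Y = K⁻¹BP⁻¹.
K has determinant 3; K⁻¹ = [[-1, 4/3, 3], [1, -1, -3], [0, 0, -1]].
det P = 2, so P⁻¹ = [[3, -3, 4], [-1, 3/2, -2], [1, -1/2, 1]].
K⁻¹B = [[-7, -6, 16], [-1, 1, 9], [15, 18, -26]].
Y = (K⁻¹B)P⁻¹ = [[1, 4, 0], [5, 0, 3], [1, -5, -2]].

Y = [[1, 4, 0], [5, 0, 3], [1, -5, -2]]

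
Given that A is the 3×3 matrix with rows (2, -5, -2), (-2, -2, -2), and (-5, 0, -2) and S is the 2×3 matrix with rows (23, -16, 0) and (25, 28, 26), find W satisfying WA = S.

W = [[2, 3, -5], [-4, -4, -5]]

A is on the right of W, so right-multiply by A⁻¹: W = SA⁻¹.
A has determinant -2; A⁻¹ = [[-2, 5, -3], [-3, 7, -4], [5, -25/2, 7]].
W = SA⁻¹ = [[23, -16, 0], [25, 28, 26]] · [[-2, 5, -3], [-3, 7, -4], [5, -25/2, 7]] = [[2, 3, -5], [-4, -4, -5]].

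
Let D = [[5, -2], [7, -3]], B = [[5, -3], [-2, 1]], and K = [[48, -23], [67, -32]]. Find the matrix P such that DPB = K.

P = [[0, -5], [1, 2]]

P = D⁻¹KB⁻¹ (apply D⁻¹ on the left and B⁻¹ on the right).
det D = -1, so D⁻¹ = [[3, -2], [7, -5]].
B has determinant -1; B⁻¹ = [[-1, -3], [-2, -5]].
D⁻¹K = [[10, -5], [1, -1]].
P = (D⁻¹K)B⁻¹ = [[0, -5], [1, 2]].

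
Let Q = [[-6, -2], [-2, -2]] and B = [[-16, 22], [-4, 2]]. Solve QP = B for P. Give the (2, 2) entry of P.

4

Q is on the left of P, so left-multiply by Q⁻¹: P = Q⁻¹B.
det Q = 8, so Q⁻¹ = [[-1/4, 1/4], [1/4, -3/4]].
P = Q⁻¹B = [[-1/4, 1/4], [1/4, -3/4]] · [[-16, 22], [-4, 2]] = [[3, -5], [-1, 4]].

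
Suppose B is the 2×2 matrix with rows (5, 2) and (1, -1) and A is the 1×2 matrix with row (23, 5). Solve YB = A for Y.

Y = [[4, 3]]

B is on the right of Y, so right-multiply by B⁻¹: Y = AB⁻¹.
B has determinant -7; B⁻¹ = [[1/7, 2/7], [1/7, -5/7]].
Y = AB⁻¹ = [[23, 5]] · [[1/7, 2/7], [1/7, -5/7]] = [[4, 3]].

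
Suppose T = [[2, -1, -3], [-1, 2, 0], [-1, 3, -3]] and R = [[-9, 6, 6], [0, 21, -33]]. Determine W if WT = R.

Since T sits to the right of W, W = RT⁻¹.
T has determinant -6; T⁻¹ = [[1, 2, -1], [1/2, 3/2, -1/2], [1/6, 5/6, -1/2]].
W = RT⁻¹ = [[-9, 6, 6], [0, 21, -33]] · [[1, 2, -1], [1/2, 3/2, -1/2], [1/6, 5/6, -1/2]] = [[-5, -4, 3], [5, 4, 6]].

W = [[-5, -4, 3], [5, 4, 6]]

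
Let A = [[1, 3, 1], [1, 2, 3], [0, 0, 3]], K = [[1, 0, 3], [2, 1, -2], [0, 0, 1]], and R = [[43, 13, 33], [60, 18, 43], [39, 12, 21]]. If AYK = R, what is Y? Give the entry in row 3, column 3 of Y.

0

Y = A⁻¹RK⁻¹ (apply A⁻¹ on the left and K⁻¹ on the right).
det A = -3; the adjugate gives A⁻¹ = [[-2, 3, -7/3], [1, -1, 2/3], [0, 0, 1/3]].
det K = 1, so K⁻¹ = [[1, 0, -3], [-2, 1, 8], [0, 0, 1]].
A⁻¹R = [[3, 0, 14], [9, 3, 4], [13, 4, 7]].
Y = (A⁻¹R)K⁻¹ = [[3, 0, 5], [3, 3, 1], [5, 4, 0]].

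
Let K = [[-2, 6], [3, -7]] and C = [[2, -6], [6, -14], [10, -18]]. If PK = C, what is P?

K is on the right of P, so right-multiply by K⁻¹: P = CK⁻¹.
det K = -4; the adjugate gives K⁻¹ = [[7/4, 3/2], [3/4, 1/2]].
P = CK⁻¹ = [[2, -6], [6, -14], [10, -18]] · [[7/4, 3/2], [3/4, 1/2]] = [[-1, 0], [0, 2], [4, 6]].

P = [[-1, 0], [0, 2], [4, 6]]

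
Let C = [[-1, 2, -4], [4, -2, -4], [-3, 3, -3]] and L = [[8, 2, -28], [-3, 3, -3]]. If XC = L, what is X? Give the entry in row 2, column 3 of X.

Since C sits to the right of X, X = LC⁻¹.
det C = 6, so C⁻¹ = [[3, -1, -8/3], [4, -3/2, -10/3], [1, -1/2, -1]].
X = LC⁻¹ = [[8, 2, -28], [-3, 3, -3]] · [[3, -1, -8/3], [4, -3/2, -10/3], [1, -1/2, -1]] = [[4, 3, 0], [0, 0, 1]].

1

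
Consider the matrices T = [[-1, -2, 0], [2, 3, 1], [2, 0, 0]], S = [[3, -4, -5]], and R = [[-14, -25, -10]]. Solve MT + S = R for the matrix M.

M = [[3, -5, -2]]

MT = R − S = [[-17, -21, -5]].
Right-multiplying both sides by T⁻¹ gives M = (R − S)T⁻¹.
det T = -4, so T⁻¹ = [[0, 0, 1/2], [-1/2, 0, -1/4], [3/2, 1, -1/4]].
M = (R − S)T⁻¹ = [[3, -5, -2]].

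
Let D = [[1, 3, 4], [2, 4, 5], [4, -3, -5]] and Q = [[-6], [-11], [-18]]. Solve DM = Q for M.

M = [[-5], [1], [-1]]

Since D multiplies M on the left, M = D⁻¹Q.
det D = -3; the adjugate gives D⁻¹ = [[5/3, -1, 1/3], [-10, 7, -1], [22/3, -5, 2/3]].
M = D⁻¹Q = [[5/3, -1, 1/3], [-10, 7, -1], [22/3, -5, 2/3]] · [[-6], [-11], [-18]] = [[-5], [1], [-1]].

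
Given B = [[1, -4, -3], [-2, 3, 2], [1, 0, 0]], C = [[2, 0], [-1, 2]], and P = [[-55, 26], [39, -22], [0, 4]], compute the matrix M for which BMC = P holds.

Left-multiply by B⁻¹ and right-multiply by C⁻¹: M = B⁻¹PC⁻¹.
B has determinant 1; B⁻¹ = [[0, 0, 1], [2, 3, 4], [-3, -4, -5]].
det C = 4; the adjugate gives C⁻¹ = [[1/2, 0], [1/4, 1/2]].
B⁻¹P = [[0, 4], [7, 2], [9, -10]].
M = (B⁻¹P)C⁻¹ = [[1, 2], [4, 1], [2, -5]].

M = [[1, 2], [4, 1], [2, -5]]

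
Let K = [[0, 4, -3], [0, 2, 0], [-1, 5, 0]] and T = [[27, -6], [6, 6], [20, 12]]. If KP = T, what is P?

P = [[-5, 3], [3, 3], [-5, 6]]

Since K multiplies P on the left, P = K⁻¹T.
det K = -6, so K⁻¹ = [[0, 5/2, -1], [0, 1/2, 0], [-1/3, 2/3, 0]].
P = K⁻¹T = [[0, 5/2, -1], [0, 1/2, 0], [-1/3, 2/3, 0]] · [[27, -6], [6, 6], [20, 12]] = [[-5, 3], [3, 3], [-5, 6]].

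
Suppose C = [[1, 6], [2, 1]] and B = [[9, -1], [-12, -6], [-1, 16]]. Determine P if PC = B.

Right-multiplying both sides by C⁻¹ gives P = BC⁻¹.
det C = -11; the adjugate gives C⁻¹ = [[-1/11, 6/11], [2/11, -1/11]].
P = BC⁻¹ = [[9, -1], [-12, -6], [-1, 16]] · [[-1/11, 6/11], [2/11, -1/11]] = [[-1, 5], [0, -6], [3, -2]].

P = [[-1, 5], [0, -6], [3, -2]]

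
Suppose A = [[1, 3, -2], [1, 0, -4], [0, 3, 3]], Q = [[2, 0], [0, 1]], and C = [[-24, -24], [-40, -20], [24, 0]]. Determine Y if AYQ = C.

Y = [[-4, -4], [0, -4], [4, 4]]

Isolating Y: multiply by A⁻¹ from the left and Q⁻¹ from the right, so Y = A⁻¹CQ⁻¹.
A has determinant -3; A⁻¹ = [[-4, 5, 4], [1, -1, -2/3], [-1, 1, 1]].
det Q = 2; the adjugate gives Q⁻¹ = [[1/2, 0], [0, 1]].
A⁻¹C = [[-8, -4], [0, -4], [8, 4]].
Y = (A⁻¹C)Q⁻¹ = [[-4, -4], [0, -4], [4, 4]].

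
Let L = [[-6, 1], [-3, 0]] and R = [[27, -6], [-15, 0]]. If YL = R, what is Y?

Right-multiplying both sides by L⁻¹ gives Y = RL⁻¹.
det L = 3, so L⁻¹ = [[0, -1/3], [1, -2]].
Y = RL⁻¹ = [[27, -6], [-15, 0]] · [[0, -1/3], [1, -2]] = [[-6, 3], [0, 5]].

Y = [[-6, 3], [0, 5]]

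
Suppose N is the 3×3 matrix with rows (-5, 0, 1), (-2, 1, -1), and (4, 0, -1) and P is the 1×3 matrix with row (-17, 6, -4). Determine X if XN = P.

Right-multiplying both sides by N⁻¹ gives X = PN⁻¹.
N has determinant 1; N⁻¹ = [[-1, 0, -1], [-6, 1, -7], [-4, 0, -5]].
X = PN⁻¹ = [[-17, 6, -4]] · [[-1, 0, -1], [-6, 1, -7], [-4, 0, -5]] = [[-3, 6, -5]].

X = [[-3, 6, -5]]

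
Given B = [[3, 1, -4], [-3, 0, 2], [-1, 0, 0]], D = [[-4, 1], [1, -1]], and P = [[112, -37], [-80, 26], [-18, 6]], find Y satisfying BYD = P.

Y = [[-4, 2], [-1, 2], [3, -1]]

Y = B⁻¹PD⁻¹ (apply B⁻¹ on the left and D⁻¹ on the right).
det B = -2, so B⁻¹ = [[0, 0, -1], [1, 2, -3], [0, 1/2, -3/2]].
det D = 3, so D⁻¹ = [[-1/3, -1/3], [-1/3, -4/3]].
B⁻¹P = [[18, -6], [6, -3], [-13, 4]].
Y = (B⁻¹P)D⁻¹ = [[-4, 2], [-1, 2], [3, -1]].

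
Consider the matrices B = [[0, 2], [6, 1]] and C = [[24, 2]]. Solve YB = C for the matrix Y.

Y = [[-1, 4]]

Since B sits to the right of Y, Y = CB⁻¹.
det B = -12; the adjugate gives B⁻¹ = [[-1/12, 1/6], [1/2, 0]].
Y = CB⁻¹ = [[24, 2]] · [[-1/12, 1/6], [1/2, 0]] = [[-1, 4]].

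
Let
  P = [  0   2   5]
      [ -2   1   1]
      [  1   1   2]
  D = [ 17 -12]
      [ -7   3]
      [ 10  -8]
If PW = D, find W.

Since P multiplies W on the left, W = P⁻¹D.
det P = -5, so P⁻¹ = [[-1/5, -1/5, 3/5], [-1, 1, 2], [3/5, -2/5, -4/5]].
W = P⁻¹D = [[-1/5, -1/5, 3/5], [-1, 1, 2], [3/5, -2/5, -4/5]] · [[17, -12], [-7, 3], [10, -8]] = [[4, -3], [-4, -1], [5, -2]].

W = [[4, -3], [-4, -1], [5, -2]]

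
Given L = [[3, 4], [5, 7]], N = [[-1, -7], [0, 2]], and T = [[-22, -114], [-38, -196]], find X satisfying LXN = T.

X = [[2, 0], [4, 5]]

X = L⁻¹TN⁻¹ (apply L⁻¹ on the left and N⁻¹ on the right).
L has determinant 1; L⁻¹ = [[7, -4], [-5, 3]].
det N = -2; the adjugate gives N⁻¹ = [[-1, -7/2], [0, 1/2]].
L⁻¹T = [[-2, -14], [-4, -18]].
X = (L⁻¹T)N⁻¹ = [[2, 0], [4, 5]].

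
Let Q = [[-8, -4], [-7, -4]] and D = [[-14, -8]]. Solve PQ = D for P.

Since Q sits to the right of P, P = DQ⁻¹.
det Q = 4, so Q⁻¹ = [[-1, 1], [7/4, -2]].
P = DQ⁻¹ = [[-14, -8]] · [[-1, 1], [7/4, -2]] = [[0, 2]].

P = [[0, 2]]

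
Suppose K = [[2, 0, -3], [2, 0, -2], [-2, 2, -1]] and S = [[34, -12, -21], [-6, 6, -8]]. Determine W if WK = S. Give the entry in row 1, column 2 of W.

Right-multiplying both sides by K⁻¹ gives W = SK⁻¹.
K has determinant -4; K⁻¹ = [[-1, 3/2, 0], [-3/2, 2, 1/2], [-1, 1, 0]].
W = SK⁻¹ = [[34, -12, -21], [-6, 6, -8]] · [[-1, 3/2, 0], [-3/2, 2, 1/2], [-1, 1, 0]] = [[5, 6, -6], [5, -5, 3]].

6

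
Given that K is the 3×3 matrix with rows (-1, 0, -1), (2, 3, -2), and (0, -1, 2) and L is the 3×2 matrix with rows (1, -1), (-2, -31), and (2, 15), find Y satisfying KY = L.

Since K multiplies Y on the left, Y = K⁻¹L.
K has determinant -2; K⁻¹ = [[-2, -1/2, -3/2], [2, 1, 2], [1, 1/2, 3/2]].
Y = K⁻¹L = [[-2, -1/2, -3/2], [2, 1, 2], [1, 1/2, 3/2]] · [[1, -1], [-2, -31], [2, 15]] = [[-4, -5], [4, -3], [3, 6]].

Y = [[-4, -5], [4, -3], [3, 6]]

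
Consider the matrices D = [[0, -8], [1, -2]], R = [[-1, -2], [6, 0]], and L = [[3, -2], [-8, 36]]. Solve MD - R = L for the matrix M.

MD = L + R = [[2, -4], [-2, 36]].
D is on the right of M, so right-multiply by D⁻¹: M = (L + R)D⁻¹.
D has determinant 8; D⁻¹ = [[-1/4, 1], [-1/8, 0]].
M = (L + R)D⁻¹ = [[0, 2], [-4, -2]].

M = [[0, 2], [-4, -2]]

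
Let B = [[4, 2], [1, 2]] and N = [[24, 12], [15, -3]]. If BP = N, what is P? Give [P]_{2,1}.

B is on the left of P, so left-multiply by B⁻¹: P = B⁻¹N.
B has determinant 6; B⁻¹ = [[1/3, -1/3], [-1/6, 2/3]].
P = B⁻¹N = [[1/3, -1/3], [-1/6, 2/3]] · [[24, 12], [15, -3]] = [[3, 5], [6, -4]].

6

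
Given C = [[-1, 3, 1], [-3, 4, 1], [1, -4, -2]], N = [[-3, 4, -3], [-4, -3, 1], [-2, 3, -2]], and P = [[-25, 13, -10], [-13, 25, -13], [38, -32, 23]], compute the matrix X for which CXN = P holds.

Isolating X: multiply by C⁻¹ from the left and N⁻¹ from the right, so X = C⁻¹PN⁻¹.
det C = -3, so C⁻¹ = [[4/3, -2/3, 1/3], [5/3, -1/3, 2/3], [-8/3, 1/3, -5/3]].
det N = 5, so N⁻¹ = [[3/5, -1/5, -1], [-2, 0, 3], [-18/5, 1/5, 5]].
C⁻¹P = [[-12, -10, 3], [-12, -8, 3], [-1, 27, -16]].
X = (C⁻¹P)N⁻¹ = [[2, 3, -3], [-2, 3, 3], [3, -3, 2]].

X = [[2, 3, -3], [-2, 3, 3], [3, -3, 2]]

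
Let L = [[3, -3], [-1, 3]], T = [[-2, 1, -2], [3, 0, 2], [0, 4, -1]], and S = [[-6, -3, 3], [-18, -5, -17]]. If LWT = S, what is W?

W = [[0, -4, -1], [5, 0, -2]]

W = L⁻¹ST⁻¹ (apply L⁻¹ on the left and T⁻¹ on the right).
det L = 6, so L⁻¹ = [[1/2, 1/2], [1/6, 1/2]].
det T = -5; the adjugate gives T⁻¹ = [[8/5, 7/5, -2/5], [-3/5, -2/5, 2/5], [-12/5, -8/5, 3/5]].
L⁻¹S = [[-12, -4, -7], [-10, -3, -8]].
W = (L⁻¹S)T⁻¹ = [[0, -4, -1], [5, 0, -2]].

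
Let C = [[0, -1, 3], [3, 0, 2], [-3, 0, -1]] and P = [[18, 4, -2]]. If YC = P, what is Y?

Y = [[-4, 4, -2]]

Right-multiplying both sides by C⁻¹ gives Y = PC⁻¹.
det C = 3, so C⁻¹ = [[0, -1/3, -2/3], [-1, 3, 3], [0, 1, 1]].
Y = PC⁻¹ = [[18, 4, -2]] · [[0, -1/3, -2/3], [-1, 3, 3], [0, 1, 1]] = [[-4, 4, -2]].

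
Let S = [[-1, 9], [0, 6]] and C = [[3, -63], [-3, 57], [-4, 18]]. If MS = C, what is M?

Right-multiplying both sides by S⁻¹ gives M = CS⁻¹.
det S = -6; the adjugate gives S⁻¹ = [[-1, 3/2], [0, 1/6]].
M = CS⁻¹ = [[3, -63], [-3, 57], [-4, 18]] · [[-1, 3/2], [0, 1/6]] = [[-3, -6], [3, 5], [4, -3]].

M = [[-3, -6], [3, 5], [4, -3]]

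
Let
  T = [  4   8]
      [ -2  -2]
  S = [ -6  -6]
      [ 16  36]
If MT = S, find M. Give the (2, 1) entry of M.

5

Right-multiplying both sides by T⁻¹ gives M = ST⁻¹.
det T = 8; the adjugate gives T⁻¹ = [[-1/4, -1], [1/4, 1/2]].
M = ST⁻¹ = [[-6, -6], [16, 36]] · [[-1/4, -1], [1/4, 1/2]] = [[0, 3], [5, 2]].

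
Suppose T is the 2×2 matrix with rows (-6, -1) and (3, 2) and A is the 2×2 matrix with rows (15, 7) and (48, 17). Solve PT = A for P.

T is on the right of P, so right-multiply by T⁻¹: P = AT⁻¹.
T has determinant -9; T⁻¹ = [[-2/9, -1/9], [1/3, 2/3]].
P = AT⁻¹ = [[15, 7], [48, 17]] · [[-2/9, -1/9], [1/3, 2/3]] = [[-1, 3], [-5, 6]].

P = [[-1, 3], [-5, 6]]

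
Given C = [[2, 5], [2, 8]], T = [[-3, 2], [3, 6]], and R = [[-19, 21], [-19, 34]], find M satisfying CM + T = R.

CM = R − T = [[-16, 19], [-22, 28]].
Since C multiplies M on the left, M = C⁻¹(R − T).
C has determinant 6; C⁻¹ = [[4/3, -5/6], [-1/3, 1/3]].
M = C⁻¹(R − T) = [[-3, 2], [-2, 3]].

M = [[-3, 2], [-2, 3]]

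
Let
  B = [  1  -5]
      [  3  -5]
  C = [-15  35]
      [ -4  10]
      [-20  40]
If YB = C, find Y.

Right-multiplying both sides by B⁻¹ gives Y = CB⁻¹.
B has determinant 10; B⁻¹ = [[-1/2, 1/2], [-3/10, 1/10]].
Y = CB⁻¹ = [[-15, 35], [-4, 10], [-20, 40]] · [[-1/2, 1/2], [-3/10, 1/10]] = [[-3, -4], [-1, -1], [-2, -6]].

Y = [[-3, -4], [-1, -1], [-2, -6]]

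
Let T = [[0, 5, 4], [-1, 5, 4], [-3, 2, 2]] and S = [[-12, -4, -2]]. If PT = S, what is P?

P = [[-5, 3, 3]]

T is on the right of P, so right-multiply by T⁻¹: P = ST⁻¹.
T has determinant 2; T⁻¹ = [[1, -1, 0], [-5, 6, -2], [13/2, -15/2, 5/2]].
P = ST⁻¹ = [[-12, -4, -2]] · [[1, -1, 0], [-5, 6, -2], [13/2, -15/2, 5/2]] = [[-5, 3, 3]].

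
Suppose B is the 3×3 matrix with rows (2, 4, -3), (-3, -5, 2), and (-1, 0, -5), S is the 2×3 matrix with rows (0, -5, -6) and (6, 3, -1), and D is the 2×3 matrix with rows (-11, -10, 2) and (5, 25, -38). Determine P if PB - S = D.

PB = D + S = [[-11, -15, -4], [11, 28, -39]].
B is on the right of P, so right-multiply by B⁻¹: P = (D + S)B⁻¹.
det B = -3; the adjugate gives B⁻¹ = [[-25/3, -20/3, 7/3], [17/3, 13/3, -5/3], [5/3, 4/3, -2/3]].
P = (D + S)B⁻¹ = [[0, 3, 2], [2, -4, 5]].

P = [[0, 3, 2], [2, -4, 5]]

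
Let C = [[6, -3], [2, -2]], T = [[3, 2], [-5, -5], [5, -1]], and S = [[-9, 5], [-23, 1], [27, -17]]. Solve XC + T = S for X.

XC = S − T = [[-12, 3], [-18, 6], [22, -16]].
Right-multiplying both sides by C⁻¹ gives X = (S − T)C⁻¹.
det C = -6, so C⁻¹ = [[1/3, -1/2], [1/3, -1]].
X = (S − T)C⁻¹ = [[-3, 3], [-4, 3], [2, 5]].

X = [[-3, 3], [-4, 3], [2, 5]]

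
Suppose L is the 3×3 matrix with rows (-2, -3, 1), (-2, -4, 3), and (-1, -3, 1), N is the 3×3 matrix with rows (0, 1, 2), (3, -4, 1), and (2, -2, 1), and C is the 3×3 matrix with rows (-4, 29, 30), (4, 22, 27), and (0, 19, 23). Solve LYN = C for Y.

Y = L⁻¹CN⁻¹ (apply L⁻¹ on the left and N⁻¹ on the right).
det L = -5; the adjugate gives L⁻¹ = [[-1, 0, 1], [1/5, 1/5, -4/5], [-2/5, 3/5, -2/5]].
N has determinant 3; N⁻¹ = [[-2/3, -5/3, 3], [-1/3, -4/3, 2], [2/3, 2/3, -1]].
L⁻¹C = [[4, -10, -7], [0, -5, -7], [4, -6, -5]].
Y = (L⁻¹C)N⁻¹ = [[-4, 2, -1], [-3, 2, -3], [-4, -2, 5]].

Y = [[-4, 2, -1], [-3, 2, -3], [-4, -2, 5]]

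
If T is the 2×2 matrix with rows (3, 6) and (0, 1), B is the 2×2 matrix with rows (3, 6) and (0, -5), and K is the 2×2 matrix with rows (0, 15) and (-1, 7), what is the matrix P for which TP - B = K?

P = [[3, 3], [-1, 2]]

TP = K + B = [[3, 21], [-1, 2]].
Since T multiplies P on the left, P = T⁻¹(K + B).
det T = 3; the adjugate gives T⁻¹ = [[1/3, -2], [0, 1]].
P = T⁻¹(K + B) = [[3, 3], [-1, 2]].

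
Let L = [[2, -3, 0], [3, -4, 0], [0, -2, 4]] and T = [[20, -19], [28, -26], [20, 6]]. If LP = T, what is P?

P = [[4, -2], [-4, 5], [3, 4]]

Left-multiplying both sides by L⁻¹ gives P = L⁻¹T.
det L = 4; the adjugate gives L⁻¹ = [[-4, 3, 0], [-3, 2, 0], [-3/2, 1, 1/4]].
P = L⁻¹T = [[-4, 3, 0], [-3, 2, 0], [-3/2, 1, 1/4]] · [[20, -19], [28, -26], [20, 6]] = [[4, -2], [-4, 5], [3, 4]].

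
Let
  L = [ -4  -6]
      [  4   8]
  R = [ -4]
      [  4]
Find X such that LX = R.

Left-multiplying both sides by L⁻¹ gives X = L⁻¹R.
L has determinant -8; L⁻¹ = [[-1, -3/4], [1/2, 1/2]].
X = L⁻¹R = [[-1, -3/4], [1/2, 1/2]] · [[-4], [4]] = [[1], [0]].

X = [[1], [0]]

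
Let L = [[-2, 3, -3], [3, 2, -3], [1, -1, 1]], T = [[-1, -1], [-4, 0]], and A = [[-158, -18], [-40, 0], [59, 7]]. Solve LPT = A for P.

P = [[-3, -4], [3, 5], [-1, -4]]

Left-multiply by L⁻¹ and right-multiply by T⁻¹: P = L⁻¹AT⁻¹.
det L = -1, so L⁻¹ = [[1, 0, 3], [6, -1, 15], [5, -1, 13]].
T has determinant -4; T⁻¹ = [[0, -1/4], [-1, 1/4]].
L⁻¹A = [[19, 3], [-23, -3], [17, 1]].
P = (L⁻¹A)T⁻¹ = [[-3, -4], [3, 5], [-1, -4]].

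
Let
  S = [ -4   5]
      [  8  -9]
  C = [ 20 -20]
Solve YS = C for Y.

Since S sits to the right of Y, Y = CS⁻¹.
det S = -4; the adjugate gives S⁻¹ = [[9/4, 5/4], [2, 1]].
Y = CS⁻¹ = [[20, -20]] · [[9/4, 5/4], [2, 1]] = [[5, 5]].

Y = [[5, 5]]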